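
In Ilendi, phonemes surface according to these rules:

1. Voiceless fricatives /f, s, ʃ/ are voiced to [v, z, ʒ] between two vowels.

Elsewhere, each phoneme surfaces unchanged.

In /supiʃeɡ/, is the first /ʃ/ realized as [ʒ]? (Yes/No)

/ʃ/ (between /i/ and /e/) occurs between two vowels → [ʒ] by rule 1.
The actual realization is [ʒ], which matches [ʒ].

Yes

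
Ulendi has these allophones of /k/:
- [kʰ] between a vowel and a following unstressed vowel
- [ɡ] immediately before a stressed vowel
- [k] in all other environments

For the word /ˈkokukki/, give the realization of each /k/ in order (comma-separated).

[ɡ], [kʰ], [k], [k]

Occurrence 1 (position 1): immediately before a stressed vowel → [ɡ].
Occurrence 2 (position 3): between a vowel and a following unstressed vowel → [kʰ].
Occurrence 3 (position 5): no conditioning environment matches → elsewhere allophone [k].
Occurrence 4 (position 6): no conditioning environment matches → elsewhere allophone [k].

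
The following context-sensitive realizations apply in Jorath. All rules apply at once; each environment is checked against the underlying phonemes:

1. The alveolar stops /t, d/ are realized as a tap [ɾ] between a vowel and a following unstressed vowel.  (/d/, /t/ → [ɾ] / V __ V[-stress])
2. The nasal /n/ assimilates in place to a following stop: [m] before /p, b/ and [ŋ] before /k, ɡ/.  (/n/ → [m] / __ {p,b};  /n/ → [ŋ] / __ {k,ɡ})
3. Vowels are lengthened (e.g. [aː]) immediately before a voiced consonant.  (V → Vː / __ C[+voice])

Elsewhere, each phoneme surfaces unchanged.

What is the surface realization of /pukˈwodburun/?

[pukˈwoːdbuːruːn]

/p/ (word-initial) is unaffected → [p].
/u/ (between /p/ and /k/): rule 3 targets it, but not before a voiced consonant → unchanged [u].
/k/ (between /u/ and /w/) is unaffected → [k].
/w/ — not in any rule's target class → [w].
Rule 3 applies to /o/ (between /w/ and /d/: before a voiced consonant) → [oː].
/d/ — between /o/ and /b/; rule 1 does not apply here → [d].
/b/ (between /d/ and /u/): no rule targets it → [b].
/u/ (between /b/ and /r/) occurs before a voiced consonant → [uː] by rule 3.
/r/ (between /u/ and /u/): no rule targets it → [r].
/u/ — between /r/ and /n/, before a voiced consonant — surfaces as [uː] (rule 3).
/n/ — word-final; rule 2 does not apply here → [n].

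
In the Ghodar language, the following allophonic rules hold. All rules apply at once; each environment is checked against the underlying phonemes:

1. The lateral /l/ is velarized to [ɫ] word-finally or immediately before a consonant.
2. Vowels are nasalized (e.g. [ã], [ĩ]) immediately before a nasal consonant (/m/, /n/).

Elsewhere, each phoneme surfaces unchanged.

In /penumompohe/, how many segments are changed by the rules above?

3

Segments that undergo a rule: /e/ → [ẽ] (rule 2); /u/ → [ũ] (rule 2); /o/ → [õ] (rule 2).
All other segments surface unchanged.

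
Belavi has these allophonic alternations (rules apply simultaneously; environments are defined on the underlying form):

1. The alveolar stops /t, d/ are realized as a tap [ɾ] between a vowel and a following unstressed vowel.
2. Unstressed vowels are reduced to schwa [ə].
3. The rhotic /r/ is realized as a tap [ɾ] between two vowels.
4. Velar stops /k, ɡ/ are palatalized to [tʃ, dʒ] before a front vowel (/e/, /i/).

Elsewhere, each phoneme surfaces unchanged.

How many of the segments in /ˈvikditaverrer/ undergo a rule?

Segments that undergo a rule: /i/ → [ə] (rule 2); /t/ → [ɾ] (rule 1); /a/ → [ə] (rule 2); /e/ → [ə] (rule 2); /e/ → [ə] (rule 2).
All other segments surface unchanged.

5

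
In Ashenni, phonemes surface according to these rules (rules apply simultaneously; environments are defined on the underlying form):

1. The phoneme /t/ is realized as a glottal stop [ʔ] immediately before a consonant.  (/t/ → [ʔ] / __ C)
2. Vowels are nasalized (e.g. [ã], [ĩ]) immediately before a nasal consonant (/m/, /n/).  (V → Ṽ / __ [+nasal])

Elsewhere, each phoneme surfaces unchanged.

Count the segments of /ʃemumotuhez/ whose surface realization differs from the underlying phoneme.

2

Segments that undergo a rule: /e/ → [ẽ] (rule 2); /u/ → [ũ] (rule 2).
All other segments surface unchanged.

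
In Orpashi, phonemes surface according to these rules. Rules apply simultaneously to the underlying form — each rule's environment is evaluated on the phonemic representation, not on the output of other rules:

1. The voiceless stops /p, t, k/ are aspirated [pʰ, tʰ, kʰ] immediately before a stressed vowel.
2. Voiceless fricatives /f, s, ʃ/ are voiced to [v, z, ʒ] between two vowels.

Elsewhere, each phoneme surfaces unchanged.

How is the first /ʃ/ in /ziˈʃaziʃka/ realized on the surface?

[ʒ]

/ʃ/ meets the environment for rule 2 (between two vowels) → [ʒ].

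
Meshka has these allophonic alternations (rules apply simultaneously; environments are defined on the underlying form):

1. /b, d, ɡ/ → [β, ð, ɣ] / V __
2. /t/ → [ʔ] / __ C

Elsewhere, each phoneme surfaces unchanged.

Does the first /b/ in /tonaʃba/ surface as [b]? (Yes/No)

Yes

/b/ (between /ʃ/ and /a/) is in the target of rule 1 but the environment (immediately after a vowel) is not met → [b].
The actual realization is [b], which matches [b].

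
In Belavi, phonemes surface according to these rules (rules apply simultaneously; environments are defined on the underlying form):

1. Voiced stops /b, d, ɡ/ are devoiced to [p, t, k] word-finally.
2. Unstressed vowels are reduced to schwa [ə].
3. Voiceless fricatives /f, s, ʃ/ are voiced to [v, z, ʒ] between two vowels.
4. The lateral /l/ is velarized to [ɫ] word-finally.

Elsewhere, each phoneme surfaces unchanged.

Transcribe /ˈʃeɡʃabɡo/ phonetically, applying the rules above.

[ˈʃeɡʃəbɡə]

/ʃ/ (word-initial): rule 3 targets it, but not between two vowels → unchanged [ʃ].
/e/ (between /ʃ/ and /ɡ/) fails the environment for rule 2, so it stays [e].
/ɡ/ — between /e/ and /ʃ/; rule 1 does not apply here → [ɡ].
/ʃ/ (between /ɡ/ and /a/) fails the environment for rule 3, so it stays [ʃ].
/a/ — between /ʃ/ and /b/, in an unstressed syllable — surfaces as [ə] (rule 2).
/b/ (between /a/ and /ɡ/) fails the environment for rule 1, so it stays [b].
/ɡ/ — between /b/ and /o/; rule 1 does not apply here → [ɡ].
/o/ — word-final, in an unstressed syllable — surfaces as [ə] (rule 2).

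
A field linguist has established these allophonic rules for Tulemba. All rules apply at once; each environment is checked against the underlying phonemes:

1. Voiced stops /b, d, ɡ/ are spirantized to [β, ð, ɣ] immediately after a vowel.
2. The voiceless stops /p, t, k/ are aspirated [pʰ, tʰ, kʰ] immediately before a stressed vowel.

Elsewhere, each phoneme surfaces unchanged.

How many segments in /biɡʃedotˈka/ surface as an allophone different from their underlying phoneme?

Segments that undergo a rule: /ɡ/ → [ɣ] (rule 1); /d/ → [ð] (rule 1); /k/ → [kʰ] (rule 2).
All other segments surface unchanged.

3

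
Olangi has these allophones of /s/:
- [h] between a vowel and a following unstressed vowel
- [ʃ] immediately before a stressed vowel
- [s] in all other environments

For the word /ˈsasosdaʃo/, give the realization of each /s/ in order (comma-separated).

[ʃ], [h], [s]

Occurrence 1 (position 1): immediately before a stressed vowel → [ʃ].
Occurrence 2 (position 3): between a vowel and a following unstressed vowel → [h].
Occurrence 3 (position 5): no conditioning environment matches → elsewhere allophone [s].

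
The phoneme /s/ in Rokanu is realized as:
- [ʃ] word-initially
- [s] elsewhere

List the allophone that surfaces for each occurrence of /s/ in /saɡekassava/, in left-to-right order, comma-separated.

[ʃ], [s], [s]

Occurrence 1 (position 1): word-initially → [ʃ].
Occurrence 2 (position 7): no conditioning environment matches → elsewhere allophone [s].
Occurrence 3 (position 8): no conditioning environment matches → elsewhere allophone [s].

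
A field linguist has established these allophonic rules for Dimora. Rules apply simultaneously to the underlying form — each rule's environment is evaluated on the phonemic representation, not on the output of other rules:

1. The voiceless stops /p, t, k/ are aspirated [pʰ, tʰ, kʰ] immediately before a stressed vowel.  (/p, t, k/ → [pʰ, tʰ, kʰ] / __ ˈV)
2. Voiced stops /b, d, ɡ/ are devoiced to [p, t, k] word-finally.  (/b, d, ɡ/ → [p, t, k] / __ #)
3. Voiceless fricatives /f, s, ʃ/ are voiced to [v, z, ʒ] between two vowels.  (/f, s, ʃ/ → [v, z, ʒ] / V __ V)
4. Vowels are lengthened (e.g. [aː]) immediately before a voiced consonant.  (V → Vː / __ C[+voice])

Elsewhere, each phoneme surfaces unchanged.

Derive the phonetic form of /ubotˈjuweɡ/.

[uːbotˈjuːweːk]

/u/ — word-initial, before a voiced consonant — surfaces as [uː] (rule 4).
/b/ (between /u/ and /o/) is in the target of rule 2 but the environment (word-finally) is not met → [b].
/o/ (between /b/ and /t/): rule 4 targets it, but not before a voiced consonant → unchanged [o].
/t/ — between /o/ and /j/; rule 1 does not apply here → [t].
/j/ stays [j].
Rule 4 applies to /u/ (between /j/ and /w/: before a voiced consonant) → [uː].
/w/ — not in any rule's target class → [w].
/e/ — between /w/ and /ɡ/, before a voiced consonant — surfaces as [eː] (rule 4).
/ɡ/ — word-final, word-finally — surfaces as [k] (rule 2).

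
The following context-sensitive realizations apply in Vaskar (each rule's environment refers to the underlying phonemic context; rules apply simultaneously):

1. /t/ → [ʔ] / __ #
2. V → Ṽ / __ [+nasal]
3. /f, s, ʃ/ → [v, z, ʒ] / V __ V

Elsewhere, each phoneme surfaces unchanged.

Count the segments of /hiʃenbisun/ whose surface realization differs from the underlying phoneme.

Segments that undergo a rule: /ʃ/ → [ʒ] (rule 3); /e/ → [ẽ] (rule 2); /s/ → [z] (rule 3); /u/ → [ũ] (rule 2).
All other segments surface unchanged.

4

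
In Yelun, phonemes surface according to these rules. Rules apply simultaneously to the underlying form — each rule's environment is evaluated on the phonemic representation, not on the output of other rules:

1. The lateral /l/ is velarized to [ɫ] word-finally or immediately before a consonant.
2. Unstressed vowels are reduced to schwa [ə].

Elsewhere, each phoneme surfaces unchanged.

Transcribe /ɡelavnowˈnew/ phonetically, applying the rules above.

[ɡələvnəwˈnew]

/ɡ/ — not in any rule's target class → [ɡ].
/e/ (between /ɡ/ and /l/): in an unstressed syllable, so rule 2 applies → [ə].
/l/ (between /e/ and /a/) fails the environment for rule 1, so it stays [l].
/a/ (between /l/ and /v/) occurs in an unstressed syllable → [ə] by rule 2.
/v/ (between /a/ and /n/) is unaffected → [v].
/n/ stays [n].
/o/ — between /n/ and /w/, in an unstressed syllable — surfaces as [ə] (rule 2).
/w/ — not in any rule's target class → [w].
/n/ (between /w/ and /e/) is unaffected → [n].
/e/ — between /n/ and /w/; rule 2 does not apply here → [e].
/w/ (word-final): no rule targets it → [w].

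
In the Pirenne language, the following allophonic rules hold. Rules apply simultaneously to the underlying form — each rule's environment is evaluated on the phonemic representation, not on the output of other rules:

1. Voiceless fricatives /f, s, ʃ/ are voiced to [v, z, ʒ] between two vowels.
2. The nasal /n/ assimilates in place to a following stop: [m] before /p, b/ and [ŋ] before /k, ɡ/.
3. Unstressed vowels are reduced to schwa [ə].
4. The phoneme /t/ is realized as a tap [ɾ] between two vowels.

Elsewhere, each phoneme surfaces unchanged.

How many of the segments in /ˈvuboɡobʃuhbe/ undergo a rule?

4

Segments that undergo a rule: /o/ → [ə] (rule 3); /o/ → [ə] (rule 3); /u/ → [ə] (rule 3); /e/ → [ə] (rule 3).
All other segments surface unchanged.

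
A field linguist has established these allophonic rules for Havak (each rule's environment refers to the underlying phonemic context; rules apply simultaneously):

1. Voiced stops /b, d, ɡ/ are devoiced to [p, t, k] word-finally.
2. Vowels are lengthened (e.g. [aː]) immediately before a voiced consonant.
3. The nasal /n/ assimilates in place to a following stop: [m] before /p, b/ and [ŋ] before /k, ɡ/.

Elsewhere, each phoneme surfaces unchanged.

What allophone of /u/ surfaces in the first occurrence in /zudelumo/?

/u/ meets the environment for rule 2 (before a voiced consonant) → [uː].

[uː]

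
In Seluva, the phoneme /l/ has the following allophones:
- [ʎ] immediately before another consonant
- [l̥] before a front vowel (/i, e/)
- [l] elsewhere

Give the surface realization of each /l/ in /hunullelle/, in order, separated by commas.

[ʎ], [l̥], [ʎ], [l̥]

Occurrence 1 (position 5): immediately before another consonant → [ʎ].
Occurrence 2 (position 6): before a front vowel (/i, e/) → [l̥].
Occurrence 3 (position 8): immediately before another consonant → [ʎ].
Occurrence 4 (position 9): before a front vowel (/i, e/) → [l̥].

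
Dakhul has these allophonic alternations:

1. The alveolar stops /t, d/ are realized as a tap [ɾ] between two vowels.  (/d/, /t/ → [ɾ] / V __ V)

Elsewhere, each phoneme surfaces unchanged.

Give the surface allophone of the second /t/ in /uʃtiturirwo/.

/t/ (between /i/ and /u/) occurs between two vowels → [ɾ] by rule 1.

[ɾ]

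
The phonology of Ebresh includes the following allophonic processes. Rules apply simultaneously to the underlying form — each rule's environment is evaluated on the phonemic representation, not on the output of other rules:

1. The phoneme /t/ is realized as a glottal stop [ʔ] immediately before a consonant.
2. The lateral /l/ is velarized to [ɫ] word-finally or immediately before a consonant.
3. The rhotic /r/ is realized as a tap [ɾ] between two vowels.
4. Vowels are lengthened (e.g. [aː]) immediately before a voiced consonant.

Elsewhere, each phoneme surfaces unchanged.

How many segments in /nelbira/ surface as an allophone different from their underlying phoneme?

4

Segments that undergo a rule: /e/ → [eː] (rule 4); /l/ → [ɫ] (rule 2); /i/ → [iː] (rule 4); /r/ → [ɾ] (rule 3).
All other segments surface unchanged.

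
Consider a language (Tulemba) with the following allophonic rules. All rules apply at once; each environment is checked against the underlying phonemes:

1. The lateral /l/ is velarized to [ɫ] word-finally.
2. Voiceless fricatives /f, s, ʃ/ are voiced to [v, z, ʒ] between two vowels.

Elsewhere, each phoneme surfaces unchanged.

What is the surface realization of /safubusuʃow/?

[savubuzuʒow]

/s/ — word-initial; rule 2 does not apply here → [s].
/f/ meets the environment for rule 2 (between two vowels) → [v].
Rule 2 applies to /s/ (between /u/ and /u/: between two vowels) → [z].
/ʃ/ meets the environment for rule 2 (between two vowels) → [ʒ].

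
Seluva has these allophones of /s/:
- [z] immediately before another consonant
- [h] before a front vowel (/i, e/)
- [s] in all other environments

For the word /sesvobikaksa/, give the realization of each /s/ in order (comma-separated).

Occurrence 1 (position 1): before a front vowel (/i, e/) → [h].
Occurrence 2 (position 3): immediately before another consonant → [z].
Occurrence 3 (position 11): no conditioning environment matches → elsewhere allophone [s].

[h], [z], [s]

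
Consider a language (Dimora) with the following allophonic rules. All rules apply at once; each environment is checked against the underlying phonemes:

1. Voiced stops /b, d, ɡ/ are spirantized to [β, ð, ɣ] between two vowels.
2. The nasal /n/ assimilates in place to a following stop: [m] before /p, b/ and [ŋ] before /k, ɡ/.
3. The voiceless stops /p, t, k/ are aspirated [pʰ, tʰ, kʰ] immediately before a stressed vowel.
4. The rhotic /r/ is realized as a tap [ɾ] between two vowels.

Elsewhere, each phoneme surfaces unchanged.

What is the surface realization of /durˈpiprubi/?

[durˈpʰipruβi]

/d/ (word-initial) fails the environment for rule 1, so it stays [d].
/u/ stays [u].
/r/ (between /u/ and /p/): rule 4 targets it, but not between two vowels → unchanged [r].
Rule 3 applies to /p/ (between /r/ and /i/: immediately before a stressed vowel) → [pʰ].
/i/ (between /p/ and /p/) is unaffected → [i].
/p/ — between /i/ and /r/; rule 3 does not apply here → [p].
/r/ (between /p/ and /u/) is in the target of rule 4 but the environment (between two vowels) is not met → [r].
/u/ (between /r/ and /b/) is unaffected → [u].
Rule 1 applies to /b/ (between /u/ and /i/: between two vowels) → [β].
/i/ — not in any rule's target class → [i].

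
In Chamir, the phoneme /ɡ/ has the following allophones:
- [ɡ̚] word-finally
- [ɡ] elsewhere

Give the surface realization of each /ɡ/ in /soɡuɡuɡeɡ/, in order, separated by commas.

Occurrence 1 (position 3): no conditioning environment matches → elsewhere allophone [ɡ].
Occurrence 2 (position 5): no conditioning environment matches → elsewhere allophone [ɡ].
Occurrence 3 (position 7): no conditioning environment matches → elsewhere allophone [ɡ].
Occurrence 4 (position 9): word-finally → [ɡ̚].

[ɡ], [ɡ], [ɡ], [ɡ̚]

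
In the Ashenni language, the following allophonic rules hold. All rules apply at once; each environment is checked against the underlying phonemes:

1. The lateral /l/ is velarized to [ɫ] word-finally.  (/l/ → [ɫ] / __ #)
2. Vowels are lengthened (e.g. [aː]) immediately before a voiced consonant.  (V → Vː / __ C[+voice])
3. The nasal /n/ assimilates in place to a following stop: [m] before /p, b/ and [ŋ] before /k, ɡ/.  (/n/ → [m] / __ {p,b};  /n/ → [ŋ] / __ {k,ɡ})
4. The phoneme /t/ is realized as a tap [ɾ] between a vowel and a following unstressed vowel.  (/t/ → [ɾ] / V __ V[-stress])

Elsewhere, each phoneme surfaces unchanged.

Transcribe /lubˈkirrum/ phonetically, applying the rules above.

[luːbˈkiːrruːm]

/l/ (word-initial) is in the target of rule 1 but the environment (word-finally) is not met → [l].
Rule 2 applies to /u/ (between /l/ and /b/: before a voiced consonant) → [uː].
/i/ (between /k/ and /r/) occurs before a voiced consonant → [iː] by rule 2.
/u/ — between /r/ and /m/, before a voiced consonant — surfaces as [uː] (rule 2).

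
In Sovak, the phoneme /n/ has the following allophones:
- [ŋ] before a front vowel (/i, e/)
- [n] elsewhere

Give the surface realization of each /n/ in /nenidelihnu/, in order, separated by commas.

Occurrence 1 (position 1): before a front vowel (/i, e/) → [ŋ].
Occurrence 2 (position 3): before a front vowel (/i, e/) → [ŋ].
Occurrence 3 (position 10): no conditioning environment matches → elsewhere allophone [n].

[ŋ], [ŋ], [n]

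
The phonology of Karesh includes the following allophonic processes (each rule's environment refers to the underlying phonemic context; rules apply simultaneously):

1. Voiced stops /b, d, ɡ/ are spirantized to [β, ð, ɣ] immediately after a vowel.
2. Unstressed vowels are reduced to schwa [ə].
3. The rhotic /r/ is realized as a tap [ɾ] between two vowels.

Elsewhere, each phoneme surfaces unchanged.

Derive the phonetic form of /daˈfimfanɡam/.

[dəˈfimfənɡəm]

/d/ (word-initial) fails the environment for rule 1, so it stays [d].
/a/ (between /d/ and /f/) occurs in an unstressed syllable → [ə] by rule 2.
/i/ — between /f/ and /m/; rule 2 does not apply here → [i].
Rule 2 applies to /a/ (between /f/ and /n/: in an unstressed syllable) → [ə].
/ɡ/ (between /n/ and /a/) fails the environment for rule 1, so it stays [ɡ].
/a/ (between /ɡ/ and /m/) occurs in an unstressed syllable → [ə] by rule 2.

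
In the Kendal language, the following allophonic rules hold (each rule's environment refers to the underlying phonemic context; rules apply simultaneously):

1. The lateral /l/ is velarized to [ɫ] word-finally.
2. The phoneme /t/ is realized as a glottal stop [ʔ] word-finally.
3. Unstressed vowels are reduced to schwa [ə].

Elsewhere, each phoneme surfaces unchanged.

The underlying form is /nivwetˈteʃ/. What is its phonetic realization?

[nəvwətˈteʃ]

/n/ (word-initial) is unaffected → [n].
/i/ (between /n/ and /v/) occurs in an unstressed syllable → [ə] by rule 3.
/v/ stays [v].
/w/ (between /v/ and /e/) is unaffected → [w].
Rule 3 applies to /e/ (between /w/ and /t/: in an unstressed syllable) → [ə].
/t/ (between /e/ and /t/) is in the target of rule 2 but the environment (word-finally) is not met → [t].
/t/ (between /t/ and /e/) fails the environment for rule 2, so it stays [t].
/e/ (between /t/ and /ʃ/) fails the environment for rule 3, so it stays [e].
/ʃ/ (word-final): no rule targets it → [ʃ].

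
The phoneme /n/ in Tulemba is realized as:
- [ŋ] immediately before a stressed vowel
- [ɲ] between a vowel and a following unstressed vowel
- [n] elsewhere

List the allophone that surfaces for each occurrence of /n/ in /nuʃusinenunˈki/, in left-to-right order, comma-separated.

[n], [ɲ], [ɲ], [n]

Occurrence 1 (position 1): no conditioning environment matches → elsewhere allophone [n].
Occurrence 2 (position 7): between a vowel and a following unstressed vowel → [ɲ].
Occurrence 3 (position 9): between a vowel and a following unstressed vowel → [ɲ].
Occurrence 4 (position 11): no conditioning environment matches → elsewhere allophone [n].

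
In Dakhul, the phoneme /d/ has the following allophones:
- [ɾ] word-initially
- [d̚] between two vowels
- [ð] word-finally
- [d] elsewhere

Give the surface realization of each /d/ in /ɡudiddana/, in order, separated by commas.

[d̚], [d], [d]

Occurrence 1 (position 3): between two vowels → [d̚].
Occurrence 2 (position 5): no conditioning environment matches → elsewhere allophone [d].
Occurrence 3 (position 6): no conditioning environment matches → elsewhere allophone [d].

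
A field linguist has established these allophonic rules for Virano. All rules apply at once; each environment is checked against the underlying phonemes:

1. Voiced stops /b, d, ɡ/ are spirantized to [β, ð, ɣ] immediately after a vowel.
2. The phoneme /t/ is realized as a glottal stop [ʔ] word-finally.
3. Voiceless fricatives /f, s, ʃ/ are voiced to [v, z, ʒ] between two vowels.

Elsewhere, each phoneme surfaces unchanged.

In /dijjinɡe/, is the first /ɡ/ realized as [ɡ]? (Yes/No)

Yes

/ɡ/ — between /n/ and /e/; rule 1 does not apply here → [ɡ].
The actual realization is [ɡ], which matches [ɡ].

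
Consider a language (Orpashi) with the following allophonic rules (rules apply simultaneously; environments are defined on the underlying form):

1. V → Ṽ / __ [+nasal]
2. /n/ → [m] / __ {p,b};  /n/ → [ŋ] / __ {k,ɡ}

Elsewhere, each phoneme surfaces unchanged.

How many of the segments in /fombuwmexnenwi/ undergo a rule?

2

Segments that undergo a rule: /o/ → [õ] (rule 1); /e/ → [ẽ] (rule 1).
All other segments surface unchanged.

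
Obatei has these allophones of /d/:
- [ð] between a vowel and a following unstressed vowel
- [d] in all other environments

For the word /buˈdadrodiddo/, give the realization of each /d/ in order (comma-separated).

Occurrence 1 (position 3): no conditioning environment matches → elsewhere allophone [d].
Occurrence 2 (position 5): no conditioning environment matches → elsewhere allophone [d].
Occurrence 3 (position 8): between a vowel and a following unstressed vowel → [ð].
Occurrence 4 (position 10): no conditioning environment matches → elsewhere allophone [d].
Occurrence 5 (position 11): no conditioning environment matches → elsewhere allophone [d].

[d], [d], [ð], [d], [d]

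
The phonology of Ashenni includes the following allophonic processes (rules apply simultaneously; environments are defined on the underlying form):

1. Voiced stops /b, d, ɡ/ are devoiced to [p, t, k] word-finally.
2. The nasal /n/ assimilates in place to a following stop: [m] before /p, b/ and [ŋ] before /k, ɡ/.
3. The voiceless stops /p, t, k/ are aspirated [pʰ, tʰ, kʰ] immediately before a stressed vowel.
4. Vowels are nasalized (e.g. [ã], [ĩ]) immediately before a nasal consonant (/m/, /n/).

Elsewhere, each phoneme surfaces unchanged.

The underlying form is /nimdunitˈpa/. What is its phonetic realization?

/n/ — word-initial; rule 2 does not apply here → [n].
/i/ — between /n/ and /m/, before a nasal consonant — surfaces as [ĩ] (rule 4).
/m/ — not in any rule's target class → [m].
/d/ (between /m/ and /u/): rule 1 targets it, but not word-finally → unchanged [d].
Rule 4 applies to /u/ (between /d/ and /n/: before a nasal consonant) → [ũ].
/n/ (between /u/ and /i/) is in the target of rule 2 but the environment (before a labial or velar stop) is not met → [n].
/i/ (between /n/ and /t/): rule 4 targets it, but not before a nasal consonant → unchanged [i].
/t/ (between /i/ and /p/) is in the target of rule 3 but the environment (immediately before a stressed vowel) is not met → [t].
/p/ (between /t/ and /a/) occurs immediately before a stressed vowel → [pʰ] by rule 3.
/a/ — word-final; rule 4 does not apply here → [a].

[nĩmdũnitˈpʰa]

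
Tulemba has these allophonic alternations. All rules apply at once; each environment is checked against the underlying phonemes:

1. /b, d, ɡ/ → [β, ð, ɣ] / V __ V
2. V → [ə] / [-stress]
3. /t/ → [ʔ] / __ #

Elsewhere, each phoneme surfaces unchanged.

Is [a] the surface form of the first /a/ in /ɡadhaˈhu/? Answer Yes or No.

No

Rule 2 applies to /a/ (between /ɡ/ and /d/: in an unstressed syllable) → [ə].
The actual realization is [ə], not [a].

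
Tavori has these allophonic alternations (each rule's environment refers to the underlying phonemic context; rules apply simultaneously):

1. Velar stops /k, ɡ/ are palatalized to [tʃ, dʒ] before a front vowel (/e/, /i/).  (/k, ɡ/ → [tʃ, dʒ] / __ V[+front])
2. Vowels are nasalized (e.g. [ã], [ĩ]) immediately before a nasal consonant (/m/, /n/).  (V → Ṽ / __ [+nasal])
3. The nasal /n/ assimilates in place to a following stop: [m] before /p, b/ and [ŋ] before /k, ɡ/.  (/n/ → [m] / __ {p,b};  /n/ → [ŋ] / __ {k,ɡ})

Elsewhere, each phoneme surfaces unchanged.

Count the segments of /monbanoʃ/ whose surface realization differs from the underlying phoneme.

Segments that undergo a rule: /o/ → [õ] (rule 2); /n/ → [m] (rule 3); /a/ → [ã] (rule 2).
All other segments surface unchanged.

3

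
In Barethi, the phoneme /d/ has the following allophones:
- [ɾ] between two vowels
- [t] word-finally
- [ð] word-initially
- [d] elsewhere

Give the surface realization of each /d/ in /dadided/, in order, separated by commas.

Occurrence 1 (position 1): word-initially → [ð].
Occurrence 2 (position 3): between two vowels → [ɾ].
Occurrence 3 (position 5): between two vowels → [ɾ].
Occurrence 4 (position 7): word-finally → [t].

[ð], [ɾ], [ɾ], [t]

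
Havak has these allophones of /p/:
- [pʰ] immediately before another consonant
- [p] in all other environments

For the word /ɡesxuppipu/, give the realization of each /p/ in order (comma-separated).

Occurrence 1 (position 6): immediately before another consonant → [pʰ].
Occurrence 2 (position 7): no conditioning environment matches → elsewhere allophone [p].
Occurrence 3 (position 9): no conditioning environment matches → elsewhere allophone [p].

[pʰ], [p], [p]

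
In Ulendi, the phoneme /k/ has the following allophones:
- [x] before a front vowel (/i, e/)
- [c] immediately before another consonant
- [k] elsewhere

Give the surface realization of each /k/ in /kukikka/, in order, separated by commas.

[k], [x], [c], [k]

Occurrence 1 (position 1): no conditioning environment matches → elsewhere allophone [k].
Occurrence 2 (position 3): before a front vowel (/i, e/) → [x].
Occurrence 3 (position 5): immediately before another consonant → [c].
Occurrence 4 (position 6): no conditioning environment matches → elsewhere allophone [k].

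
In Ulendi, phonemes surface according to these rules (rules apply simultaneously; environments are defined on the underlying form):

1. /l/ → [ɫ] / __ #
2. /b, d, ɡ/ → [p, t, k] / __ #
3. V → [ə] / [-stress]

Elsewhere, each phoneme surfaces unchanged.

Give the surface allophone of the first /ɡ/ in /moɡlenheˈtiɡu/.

[ɡ]

/ɡ/ (between /o/ and /l/) is in the target of rule 2 but the environment (word-finally) is not met → [ɡ].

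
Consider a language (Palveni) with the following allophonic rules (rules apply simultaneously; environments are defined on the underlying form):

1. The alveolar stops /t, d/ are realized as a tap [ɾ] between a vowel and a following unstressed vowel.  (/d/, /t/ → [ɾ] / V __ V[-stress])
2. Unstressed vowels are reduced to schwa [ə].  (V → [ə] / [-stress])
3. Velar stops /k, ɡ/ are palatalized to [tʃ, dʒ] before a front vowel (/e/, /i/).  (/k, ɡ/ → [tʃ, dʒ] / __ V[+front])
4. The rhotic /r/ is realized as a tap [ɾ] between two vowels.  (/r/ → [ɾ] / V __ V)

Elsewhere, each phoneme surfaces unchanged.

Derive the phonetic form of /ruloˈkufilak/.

/r/ (word-initial) is in the target of rule 4 but the environment (between two vowels) is not met → [r].
/u/ meets the environment for rule 2 (in an unstressed syllable) → [ə].
/l/ stays [l].
/o/ meets the environment for rule 2 (in an unstressed syllable) → [ə].
/k/ — between /o/ and /u/; rule 3 does not apply here → [k].
/u/ (between /k/ and /f/) fails the environment for rule 2, so it stays [u].
/f/ (between /u/ and /i/) is unaffected → [f].
/i/ — between /f/ and /l/, in an unstressed syllable — surfaces as [ə] (rule 2).
/l/ (between /i/ and /a/) is unaffected → [l].
/a/ — between /l/ and /k/, in an unstressed syllable — surfaces as [ə] (rule 2).
/k/ (word-final): rule 3 targets it, but not before a front vowel → unchanged [k].

[rələˈkufələk]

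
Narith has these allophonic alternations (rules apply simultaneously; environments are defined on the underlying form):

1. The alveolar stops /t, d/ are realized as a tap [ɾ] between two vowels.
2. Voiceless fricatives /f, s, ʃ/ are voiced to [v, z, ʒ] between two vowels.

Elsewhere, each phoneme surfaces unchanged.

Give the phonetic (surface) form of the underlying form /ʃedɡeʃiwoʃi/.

[ʃedɡeʒiwoʒi]

/ʃ/ — word-initial; rule 2 does not apply here → [ʃ].
/e/ — not in any rule's target class → [e].
/d/ — between /e/ and /ɡ/; rule 1 does not apply here → [d].
/ɡ/ (between /d/ and /e/) is unaffected → [ɡ].
/e/ (between /ɡ/ and /ʃ/) is unaffected → [e].
/ʃ/ — between /e/ and /i/, between two vowels — surfaces as [ʒ] (rule 2).
/i/ (between /ʃ/ and /w/): no rule targets it → [i].
/w/ (between /i/ and /o/): no rule targets it → [w].
/o/ (between /w/ and /ʃ/) is unaffected → [o].
/ʃ/ (between /o/ and /i/): between two vowels, so rule 2 applies → [ʒ].
/i/ (word-final): no rule targets it → [i].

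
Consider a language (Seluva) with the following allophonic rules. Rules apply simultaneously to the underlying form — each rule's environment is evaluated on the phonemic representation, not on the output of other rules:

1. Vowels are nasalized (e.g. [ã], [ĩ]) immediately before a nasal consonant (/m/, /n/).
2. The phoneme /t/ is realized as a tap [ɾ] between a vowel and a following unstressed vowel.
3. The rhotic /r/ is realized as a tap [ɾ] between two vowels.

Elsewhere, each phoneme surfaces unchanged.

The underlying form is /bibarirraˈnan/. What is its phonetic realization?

[bibaɾirrãˈnãn]

/b/ (word-initial): no rule targets it → [b].
/i/ (between /b/ and /b/) is in the target of rule 1 but the environment (before a nasal consonant) is not met → [i].
/b/ stays [b].
/a/ (between /b/ and /r/) fails the environment for rule 1, so it stays [a].
/r/ (between /a/ and /i/): between two vowels, so rule 3 applies → [ɾ].
/i/ (between /r/ and /r/) is in the target of rule 1 but the environment (before a nasal consonant) is not met → [i].
/r/ (between /i/ and /r/) is in the target of rule 3 but the environment (between two vowels) is not met → [r].
/r/ — between /r/ and /a/; rule 3 does not apply here → [r].
/a/ meets the environment for rule 1 (before a nasal consonant) → [ã].
/n/ (between /a/ and /a/): no rule targets it → [n].
/a/ meets the environment for rule 1 (before a nasal consonant) → [ã].
/n/ (word-final) is unaffected → [n].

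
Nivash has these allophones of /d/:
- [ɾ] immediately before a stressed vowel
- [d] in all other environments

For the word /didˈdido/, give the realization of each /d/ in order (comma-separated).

[d], [d], [ɾ], [d]

Occurrence 1 (position 1): no conditioning environment matches → elsewhere allophone [d].
Occurrence 2 (position 3): no conditioning environment matches → elsewhere allophone [d].
Occurrence 3 (position 4): immediately before a stressed vowel → [ɾ].
Occurrence 4 (position 6): no conditioning environment matches → elsewhere allophone [d].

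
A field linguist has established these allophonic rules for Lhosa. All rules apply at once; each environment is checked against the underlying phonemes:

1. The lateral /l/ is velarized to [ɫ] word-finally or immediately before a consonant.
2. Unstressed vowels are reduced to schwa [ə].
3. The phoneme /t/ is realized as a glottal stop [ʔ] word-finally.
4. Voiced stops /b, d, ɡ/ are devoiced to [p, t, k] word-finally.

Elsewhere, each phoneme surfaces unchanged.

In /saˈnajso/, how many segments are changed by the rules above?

Segments that undergo a rule: /a/ → [ə] (rule 2); /o/ → [ə] (rule 2).
All other segments surface unchanged.

2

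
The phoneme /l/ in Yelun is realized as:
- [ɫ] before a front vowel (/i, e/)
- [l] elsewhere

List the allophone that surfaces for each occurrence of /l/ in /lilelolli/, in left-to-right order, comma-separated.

Occurrence 1 (position 1): before a front vowel (/i, e/) → [ɫ].
Occurrence 2 (position 3): before a front vowel (/i, e/) → [ɫ].
Occurrence 3 (position 5): no conditioning environment matches → elsewhere allophone [l].
Occurrence 4 (position 7): no conditioning environment matches → elsewhere allophone [l].
Occurrence 5 (position 8): before a front vowel (/i, e/) → [ɫ].

[ɫ], [ɫ], [l], [l], [ɫ]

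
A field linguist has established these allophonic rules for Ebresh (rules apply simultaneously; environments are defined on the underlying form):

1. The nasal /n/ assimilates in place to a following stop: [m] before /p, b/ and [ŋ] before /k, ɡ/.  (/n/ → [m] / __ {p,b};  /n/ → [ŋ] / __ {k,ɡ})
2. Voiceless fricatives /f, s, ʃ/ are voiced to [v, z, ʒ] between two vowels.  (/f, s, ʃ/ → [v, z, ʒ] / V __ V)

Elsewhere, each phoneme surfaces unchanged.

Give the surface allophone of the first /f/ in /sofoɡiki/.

[v]

/f/ meets the environment for rule 2 (between two vowels) → [v].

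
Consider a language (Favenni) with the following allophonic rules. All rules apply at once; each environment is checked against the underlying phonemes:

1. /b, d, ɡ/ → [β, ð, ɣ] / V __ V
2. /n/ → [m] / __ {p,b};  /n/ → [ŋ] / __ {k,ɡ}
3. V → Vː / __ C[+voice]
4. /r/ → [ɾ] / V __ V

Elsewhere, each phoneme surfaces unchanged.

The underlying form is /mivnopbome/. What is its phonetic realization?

/i/ (between /m/ and /v/) occurs before a voiced consonant → [iː] by rule 3.
/n/ (between /v/ and /o/) fails the environment for rule 2, so it stays [n].
/o/ (between /n/ and /p/) fails the environment for rule 3, so it stays [o].
/b/ — between /p/ and /o/; rule 1 does not apply here → [b].
/o/ meets the environment for rule 3 (before a voiced consonant) → [oː].
/e/ (word-final): rule 3 targets it, but not before a voiced consonant → unchanged [e].

[miːvnopboːme]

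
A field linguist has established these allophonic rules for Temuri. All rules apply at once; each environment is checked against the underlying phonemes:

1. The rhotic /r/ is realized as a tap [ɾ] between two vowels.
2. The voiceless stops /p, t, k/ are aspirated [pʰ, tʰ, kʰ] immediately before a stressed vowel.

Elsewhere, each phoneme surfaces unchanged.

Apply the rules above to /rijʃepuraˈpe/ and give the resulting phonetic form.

/r/ (word-initial): rule 1 targets it, but not between two vowels → unchanged [r].
/i/ stays [i].
/j/ (between /i/ and /ʃ/): no rule targets it → [j].
/ʃ/ — not in any rule's target class → [ʃ].
/e/ — not in any rule's target class → [e].
/p/ — between /e/ and /u/; rule 2 does not apply here → [p].
/u/ (between /p/ and /r/): no rule targets it → [u].
/r/ — between /u/ and /a/, between two vowels — surfaces as [ɾ] (rule 1).
/a/ stays [a].
/p/ meets the environment for rule 2 (immediately before a stressed vowel) → [pʰ].
/e/ stays [e].

[rijʃepuɾaˈpʰe]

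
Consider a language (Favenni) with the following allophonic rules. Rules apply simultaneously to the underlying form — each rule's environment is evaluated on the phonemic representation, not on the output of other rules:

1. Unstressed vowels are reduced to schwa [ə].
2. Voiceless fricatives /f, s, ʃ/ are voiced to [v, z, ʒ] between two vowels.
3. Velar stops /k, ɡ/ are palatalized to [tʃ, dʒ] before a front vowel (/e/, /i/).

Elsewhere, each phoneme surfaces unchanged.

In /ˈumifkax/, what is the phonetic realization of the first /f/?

/f/ (between /i/ and /k/) is in the target of rule 2 but the environment (between two vowels) is not met → [f].

[f]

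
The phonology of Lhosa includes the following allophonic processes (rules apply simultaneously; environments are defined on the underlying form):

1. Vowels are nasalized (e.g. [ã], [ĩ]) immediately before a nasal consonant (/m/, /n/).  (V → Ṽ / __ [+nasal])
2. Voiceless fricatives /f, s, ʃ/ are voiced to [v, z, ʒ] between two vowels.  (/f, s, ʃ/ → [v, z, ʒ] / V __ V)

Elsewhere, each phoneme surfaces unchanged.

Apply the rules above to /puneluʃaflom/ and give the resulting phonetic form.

[pũneluʒaflõm]

/p/ stays [p].
Rule 1 applies to /u/ (between /p/ and /n/: before a nasal consonant) → [ũ].
/n/ — not in any rule's target class → [n].
/e/ — between /n/ and /l/; rule 1 does not apply here → [e].
/l/ (between /e/ and /u/): no rule targets it → [l].
/u/ (between /l/ and /ʃ/) is in the target of rule 1 but the environment (before a nasal consonant) is not met → [u].
/ʃ/ (between /u/ and /a/) occurs between two vowels → [ʒ] by rule 2.
/a/ — between /ʃ/ and /f/; rule 1 does not apply here → [a].
/f/ (between /a/ and /l/) fails the environment for rule 2, so it stays [f].
/l/ (between /f/ and /o/): no rule targets it → [l].
Rule 1 applies to /o/ (between /l/ and /m/: before a nasal consonant) → [õ].
/m/ (word-final): no rule targets it → [m].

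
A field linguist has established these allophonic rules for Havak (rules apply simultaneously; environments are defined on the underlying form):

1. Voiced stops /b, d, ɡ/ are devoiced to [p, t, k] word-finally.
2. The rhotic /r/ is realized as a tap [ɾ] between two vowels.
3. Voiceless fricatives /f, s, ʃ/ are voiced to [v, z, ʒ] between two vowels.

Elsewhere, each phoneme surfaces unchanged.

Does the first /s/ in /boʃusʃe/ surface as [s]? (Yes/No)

/s/ (between /u/ and /ʃ/) is in the target of rule 3 but the environment (between two vowels) is not met → [s].
The actual realization is [s], which matches [s].

Yes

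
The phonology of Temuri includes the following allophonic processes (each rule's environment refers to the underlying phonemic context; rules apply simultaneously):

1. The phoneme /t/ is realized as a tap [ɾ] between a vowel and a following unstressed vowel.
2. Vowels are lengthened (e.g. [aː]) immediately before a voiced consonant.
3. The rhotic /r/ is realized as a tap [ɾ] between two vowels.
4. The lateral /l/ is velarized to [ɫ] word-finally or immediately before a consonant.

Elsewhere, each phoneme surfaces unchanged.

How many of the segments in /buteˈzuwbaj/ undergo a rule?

4

Segments that undergo a rule: /t/ → [ɾ] (rule 1); /e/ → [eː] (rule 2); /u/ → [uː] (rule 2); /a/ → [aː] (rule 2).
All other segments surface unchanged.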